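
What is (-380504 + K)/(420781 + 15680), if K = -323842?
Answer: -234782/145487 ≈ -1.6138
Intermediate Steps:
(-380504 + K)/(420781 + 15680) = (-380504 - 323842)/(420781 + 15680) = -704346/436461 = -704346*1/436461 = -234782/145487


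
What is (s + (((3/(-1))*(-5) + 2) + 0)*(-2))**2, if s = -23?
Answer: 3249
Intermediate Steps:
(s + (((3/(-1))*(-5) + 2) + 0)*(-2))**2 = (-23 + (((3/(-1))*(-5) + 2) + 0)*(-2))**2 = (-23 + (((3*(-1))*(-5) + 2) + 0)*(-2))**2 = (-23 + ((-3*(-5) + 2) + 0)*(-2))**2 = (-23 + ((15 + 2) + 0)*(-2))**2 = (-23 + (17 + 0)*(-2))**2 = (-23 + 17*(-2))**2 = (-23 - 34)**2 = (-57)**2 = 3249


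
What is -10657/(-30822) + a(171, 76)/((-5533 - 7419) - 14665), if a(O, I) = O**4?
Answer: -26353627774213/851211174 ≈ -30960.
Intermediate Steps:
-10657/(-30822) + a(171, 76)/((-5533 - 7419) - 14665) = -10657/(-30822) + 171**4/((-5533 - 7419) - 14665) = -10657*(-1/30822) + 855036081/(-12952 - 14665) = 10657/30822 + 855036081/(-27617) = 10657/30822 + 855036081*(-1/27617) = 10657/30822 - 855036081/27617 = -26353627774213/851211174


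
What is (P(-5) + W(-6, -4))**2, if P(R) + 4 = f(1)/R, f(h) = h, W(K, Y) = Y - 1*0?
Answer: 1681/25 ≈ 67.240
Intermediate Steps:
W(K, Y) = Y (W(K, Y) = Y + 0 = Y)
P(R) = -4 + 1/R
(P(-5) + W(-6, -4))**2 = ((-4 + 1/(-5)) - 4)**2 = ((-4 - 1/5) - 4)**2 = (-21/5 - 4)**2 = (-41/5)**2 = 1681/25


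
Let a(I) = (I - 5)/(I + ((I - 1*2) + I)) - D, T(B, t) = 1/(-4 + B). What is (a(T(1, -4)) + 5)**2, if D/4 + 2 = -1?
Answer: 28561/81 ≈ 352.60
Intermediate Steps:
D = -12 (D = -8 + 4*(-1) = -8 - 4 = -12)
a(I) = 12 + (-5 + I)/(-2 + 3*I) (a(I) = (I - 5)/(I + ((I - 1*2) + I)) - 1*(-12) = (-5 + I)/(I + ((I - 2) + I)) + 12 = (-5 + I)/(I + ((-2 + I) + I)) + 12 = (-5 + I)/(I + (-2 + 2*I)) + 12 = (-5 + I)/(-2 + 3*I) + 12 = 12 + (-5 + I)/(-2 + 3*I))
(a(T(1, -4)) + 5)**2 = ((-29 + 37/(-4 + 1))/(-2 + 3/(-4 + 1)) + 5)**2 = ((-29 + 37/(-3))/(-2 + 3/(-3)) + 5)**2 = ((-29 + 37*(-1/3))/(-2 + 3*(-1/3)) + 5)**2 = ((-29 - 37/3)/(-2 - 1) + 5)**2 = (-124/3/(-3) + 5)**2 = (-1/3*(-124/3) + 5)**2 = (124/9 + 5)**2 = (169/9)**2 = 28561/81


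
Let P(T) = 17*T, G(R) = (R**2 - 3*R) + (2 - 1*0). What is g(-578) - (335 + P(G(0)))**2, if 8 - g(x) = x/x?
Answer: -136154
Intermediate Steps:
G(R) = 2 + R**2 - 3*R (G(R) = (R**2 - 3*R) + (2 + 0) = (R**2 - 3*R) + 2 = 2 + R**2 - 3*R)
g(x) = 7 (g(x) = 8 - x/x = 8 - 1*1 = 8 - 1 = 7)
g(-578) - (335 + P(G(0)))**2 = 7 - (335 + 17*(2 + 0**2 - 3*0))**2 = 7 - (335 + 17*(2 + 0 + 0))**2 = 7 - (335 + 17*2)**2 = 7 - (335 + 34)**2 = 7 - 1*369**2 = 7 - 1*136161 = 7 - 136161 = -136154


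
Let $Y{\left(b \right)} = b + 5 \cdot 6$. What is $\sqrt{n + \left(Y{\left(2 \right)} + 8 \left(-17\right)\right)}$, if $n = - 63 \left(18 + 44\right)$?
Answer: $i \sqrt{4010} \approx 63.325 i$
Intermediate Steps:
$Y{\left(b \right)} = 30 + b$ ($Y{\left(b \right)} = b + 30 = 30 + b$)
$n = -3906$ ($n = \left(-63\right) 62 = -3906$)
$\sqrt{n + \left(Y{\left(2 \right)} + 8 \left(-17\right)\right)} = \sqrt{-3906 + \left(\left(30 + 2\right) + 8 \left(-17\right)\right)} = \sqrt{-3906 + \left(32 - 136\right)} = \sqrt{-3906 - 104} = \sqrt{-4010} = i \sqrt{4010}$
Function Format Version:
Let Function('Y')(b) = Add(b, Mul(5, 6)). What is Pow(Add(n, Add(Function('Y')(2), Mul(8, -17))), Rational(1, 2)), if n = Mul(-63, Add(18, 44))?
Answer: Mul(I, Pow(4010, Rational(1, 2))) ≈ Mul(63.325, I)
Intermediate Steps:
Function('Y')(b) = Add(30, b) (Function('Y')(b) = Add(b, 30) = Add(30, b))
n = -3906 (n = Mul(-63, 62) = -3906)
Pow(Add(n, Add(Function('Y')(2), Mul(8, -17))), Rational(1, 2)) = Pow(Add(-3906, Add(Add(30, 2), Mul(8, -17))), Rational(1, 2)) = Pow(Add(-3906, Add(32, -136)), Rational(1, 2)) = Pow(Add(-3906, -104), Rational(1, 2)) = Pow(-4010, Rational(1, 2)) = Mul(I, Pow(4010, Rational(1, 2)))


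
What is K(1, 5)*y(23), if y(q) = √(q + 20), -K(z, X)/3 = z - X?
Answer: 12*√43 ≈ 78.689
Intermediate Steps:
K(z, X) = -3*z + 3*X (K(z, X) = -3*(z - X) = -3*z + 3*X)
y(q) = √(20 + q)
K(1, 5)*y(23) = (-3*1 + 3*5)*√(20 + 23) = (-3 + 15)*√43 = 12*√43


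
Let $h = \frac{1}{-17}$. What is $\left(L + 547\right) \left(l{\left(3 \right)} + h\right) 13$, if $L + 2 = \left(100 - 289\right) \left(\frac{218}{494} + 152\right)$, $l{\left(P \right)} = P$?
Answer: $- \frac{349090100}{323} \approx -1.0808 \cdot 10^{6}$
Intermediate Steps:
$h = - \frac{1}{17} \approx -0.058824$
$L = - \frac{7116911}{247}$ ($L = -2 + \left(100 - 289\right) \left(\frac{218}{494} + 152\right) = -2 - 189 \left(218 \cdot \frac{1}{494} + 152\right) = -2 - 189 \left(\frac{109}{247} + 152\right) = -2 - \frac{7116417}{247} = - \frac{7116911}{247} \approx -28813.0$)
$\left(L + 547\right) \left(l{\left(3 \right)} + h\right) 13 = \left(- \frac{7116911}{247} + 547\right) \left(3 - \frac{1}{17}\right) 13 = - \frac{6981802 \cdot \frac{50}{17} \cdot 13}{247} = \left(- \frac{6981802}{247}\right) \frac{650}{17} = - \frac{349090100}{323}$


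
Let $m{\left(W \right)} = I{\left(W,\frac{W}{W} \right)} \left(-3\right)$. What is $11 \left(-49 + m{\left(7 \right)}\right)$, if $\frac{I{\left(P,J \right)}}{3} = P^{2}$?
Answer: $-5390$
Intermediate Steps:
$I{\left(P,J \right)} = 3 P^{2}$
$m{\left(W \right)} = - 9 W^{2}$ ($m{\left(W \right)} = 3 W^{2} \left(-3\right) = - 9 W^{2}$)
$11 \left(-49 + m{\left(7 \right)}\right) = 11 \left(-49 - 9 \cdot 7^{2}\right) = 11 \left(-49 - 441\right) = 11 \left(-490\right) = -5390$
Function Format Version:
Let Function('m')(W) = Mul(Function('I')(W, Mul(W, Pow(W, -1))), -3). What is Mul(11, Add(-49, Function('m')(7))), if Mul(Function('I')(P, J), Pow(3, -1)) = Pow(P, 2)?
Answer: -5390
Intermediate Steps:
Function('I')(P, J) = Mul(3, Pow(P, 2))
Function('m')(W) = Mul(-9, Pow(W, 2)) (Function('m')(W) = Mul(Mul(3, Pow(W, 2)), -3) = Mul(-9, Pow(W, 2)))
Mul(11, Add(-49, Function('m')(7))) = Mul(11, Add(-49, Mul(-9, Pow(7, 2)))) = Mul(11, Add(-49, Mul(-9, 49))) = Mul(11, Add(-49, -441)) = Mul(11, -490) = -5390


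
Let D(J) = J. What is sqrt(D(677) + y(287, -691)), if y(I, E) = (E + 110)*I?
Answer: I*sqrt(166070) ≈ 407.52*I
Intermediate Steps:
y(I, E) = I*(110 + E) (y(I, E) = (110 + E)*I = I*(110 + E))
sqrt(D(677) + y(287, -691)) = sqrt(677 + 287*(110 - 691)) = sqrt(677 + 287*(-581)) = sqrt(677 - 166747) = sqrt(-166070) = I*sqrt(166070)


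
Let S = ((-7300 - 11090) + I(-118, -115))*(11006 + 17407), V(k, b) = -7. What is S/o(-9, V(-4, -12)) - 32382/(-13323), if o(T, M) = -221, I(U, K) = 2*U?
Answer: 2350270794732/981461 ≈ 2.3947e+6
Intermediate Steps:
S = -529220538 (S = ((-7300 - 11090) + 2*(-118))*(11006 + 17407) = (-18390 - 236)*28413 = -18626*28413 = -529220538)
S/o(-9, V(-4, -12)) - 32382/(-13323) = -529220538/(-221) - 32382/(-13323) = -529220538*(-1/221) - 32382*(-1/13323) = 529220538/221 + 10794/4441 = 2350270794732/981461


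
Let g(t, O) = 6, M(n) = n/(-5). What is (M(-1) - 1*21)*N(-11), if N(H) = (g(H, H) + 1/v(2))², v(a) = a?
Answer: -4394/5 ≈ -878.80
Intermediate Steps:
M(n) = -n/5 (M(n) = n*(-⅕) = -n/5)
N(H) = 169/4 (N(H) = (6 + 1/2)² = (6 + ½)² = (13/2)² = 169/4)
(M(-1) - 1*21)*N(-11) = (-⅕*(-1) - 1*21)*(169/4) = (⅕ - 21)*(169/4) = -104/5*169/4 = -4394/5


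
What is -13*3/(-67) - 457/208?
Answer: -22507/13936 ≈ -1.6150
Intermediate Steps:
-13*3/(-67) - 457/208 = -39*(-1/67) - 457*1/208 = 39/67 - 457/208 = -22507/13936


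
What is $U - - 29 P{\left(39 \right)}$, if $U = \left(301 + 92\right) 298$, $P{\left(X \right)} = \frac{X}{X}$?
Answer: $117143$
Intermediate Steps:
$P{\left(X \right)} = 1$
$U = 117114$ ($U = 393 \cdot 298 = 117114$)
$U - - 29 P{\left(39 \right)} = 117114 - \left(-29\right) 1 = 117114 - -29 = 117114 + 29 = 117143$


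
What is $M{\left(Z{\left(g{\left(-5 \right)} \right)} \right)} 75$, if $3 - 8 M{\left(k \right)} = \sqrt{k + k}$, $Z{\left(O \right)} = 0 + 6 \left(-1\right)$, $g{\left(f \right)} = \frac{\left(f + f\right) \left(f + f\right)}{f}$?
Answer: $\frac{225}{8} - \frac{75 i \sqrt{3}}{4} \approx 28.125 - 32.476 i$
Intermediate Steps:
$g{\left(f \right)} = 4 f$ ($g{\left(f \right)} = \frac{2 f 2 f}{f} = \frac{4 f^{2}}{f} = 4 f$)
$Z{\left(O \right)} = -6$ ($Z{\left(O \right)} = 0 - 6 = -6$)
$M{\left(k \right)} = \frac{3}{8} - \frac{\sqrt{2} \sqrt{k}}{8}$ ($M{\left(k \right)} = \frac{3}{8} - \frac{\sqrt{k + k}}{8} = \frac{3}{8} - \frac{\sqrt{2 k}}{8} = \frac{3}{8} - \frac{\sqrt{2} \sqrt{k}}{8}$)
$M{\left(Z{\left(g{\left(-5 \right)} \right)} \right)} 75 = \left(\frac{3}{8} - \frac{\sqrt{2} \sqrt{-6}}{8}\right) 75 = \left(\frac{3}{8} - \frac{\sqrt{2} i \sqrt{6}}{8}\right) 75 = \left(\frac{3}{8} - \frac{i \sqrt{3}}{4}\right) 75 = \frac{225}{8} - \frac{75 i \sqrt{3}}{4}$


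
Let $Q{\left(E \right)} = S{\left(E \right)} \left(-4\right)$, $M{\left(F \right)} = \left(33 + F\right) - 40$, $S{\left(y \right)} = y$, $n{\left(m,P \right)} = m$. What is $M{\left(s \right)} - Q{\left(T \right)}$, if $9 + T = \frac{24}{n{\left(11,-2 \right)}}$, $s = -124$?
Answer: $- \frac{1741}{11} \approx -158.27$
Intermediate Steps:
$M{\left(F \right)} = -7 + F$
$T = - \frac{75}{11}$ ($T = -9 + \frac{24}{11} = - \frac{75}{11} \approx -6.8182$)
$Q{\left(E \right)} = - 4 E$ ($Q{\left(E \right)} = E \left(-4\right) = - 4 E$)
$M{\left(s \right)} - Q{\left(T \right)} = \left(-7 - 124\right) - \left(-4\right) \left(- \frac{75}{11}\right) = -131 - \frac{300}{11} = - \frac{1741}{11}$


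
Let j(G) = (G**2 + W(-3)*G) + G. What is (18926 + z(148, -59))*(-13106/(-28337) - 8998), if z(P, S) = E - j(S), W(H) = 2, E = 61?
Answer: -3998588179260/28337 ≈ -1.4111e+8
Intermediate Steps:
j(G) = G**2 + 3*G (j(G) = (G**2 + 2*G) + G = G**2 + 3*G)
z(P, S) = 61 - S*(3 + S)
(18926 + z(148, -59))*(-13106/(-28337) - 8998) = (18926 + (61 - 1*(-59)*(3 - 59)))*(-13106/(-28337) - 8998) = (18926 + (61 - 1*(-59)*(-56)))*(-13106*(-1/28337) - 8998) = (18926 + (61 - 3304))*(13106/28337 - 8998) = (18926 - 3243)*(-254963220/28337) = 15683*(-254963220/28337) = -3998588179260/28337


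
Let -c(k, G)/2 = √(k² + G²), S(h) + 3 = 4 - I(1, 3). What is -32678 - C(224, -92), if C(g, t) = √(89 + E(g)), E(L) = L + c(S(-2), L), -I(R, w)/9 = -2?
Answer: -32678 - √(313 - 2*√50465) ≈ -32678.0 - 11.674*I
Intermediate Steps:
I(R, w) = 18 (I(R, w) = -9*(-2) = 18)
S(h) = -17 (S(h) = -3 + (4 - 1*18) = -3 + (4 - 18) = -3 - 14 = -17)
c(k, G) = -2*√(G² + k²) (c(k, G) = -2*√(k² + G²) = -2*√(G² + k²))
E(L) = L - 2*√(289 + L²) (E(L) = L - 2*√(L² + (-17)²) = L - 2*√(L² + 289) = L - 2*√(289 + L²))
C(g, t) = √(89 + g - 2*√(289 + g²)) (C(g, t) = √(89 + (g - 2*√(289 + g²))) = √(89 + g - 2*√(289 + g²)))
-32678 - C(224, -92) = -32678 - √(89 + 224 - 2*√(289 + 224²)) = -32678 - √(89 + 224 - 2*√(289 + 50176)) = -32678 - √(89 + 224 - 2*√50465) = -32678 - √(313 - 2*√50465)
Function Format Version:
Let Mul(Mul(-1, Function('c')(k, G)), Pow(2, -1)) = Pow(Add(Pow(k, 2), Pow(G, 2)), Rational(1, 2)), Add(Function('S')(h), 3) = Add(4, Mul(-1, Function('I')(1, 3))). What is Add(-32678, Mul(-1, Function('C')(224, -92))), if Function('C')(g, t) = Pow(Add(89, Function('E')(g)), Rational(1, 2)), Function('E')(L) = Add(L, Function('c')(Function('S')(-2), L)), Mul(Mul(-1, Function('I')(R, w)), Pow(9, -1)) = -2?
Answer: Add(-32678, Mul(-1, Pow(Add(313, Mul(-2, Pow(50465, Rational(1, 2)))), Rational(1, 2)))) ≈ Add(-32678., Mul(-11.674, I))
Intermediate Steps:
Function('I')(R, w) = 18 (Function('I')(R, w) = Mul(-9, -2) = 18)
Function('S')(h) = -17 (Function('S')(h) = Add(-3, Add(4, Mul(-1, 18))) = Add(-3, Add(4, -18)) = Add(-3, -14) = -17)
Function('c')(k, G) = Mul(-2, Pow(Add(Pow(G, 2), Pow(k, 2)), Rational(1, 2))) (Function('c')(k, G) = Mul(-2, Pow(Add(Pow(k, 2), Pow(G, 2)), Rational(1, 2))) = Mul(-2, Pow(Add(Pow(G, 2), Pow(k, 2)), Rational(1, 2))))
Function('E')(L) = Add(L, Mul(-2, Pow(Add(289, Pow(L, 2)), Rational(1, 2)))) (Function('E')(L) = Add(L, Mul(-2, Pow(Add(Pow(L, 2), Pow(-17, 2)), Rational(1, 2)))) = Add(L, Mul(-2, Pow(Add(Pow(L, 2), 289), Rational(1, 2)))) = Add(L, Mul(-2, Pow(Add(289, Pow(L, 2)), Rational(1, 2)))))
Function('C')(g, t) = Pow(Add(89, g, Mul(-2, Pow(Add(289, Pow(g, 2)), Rational(1, 2)))), Rational(1, 2)) (Function('C')(g, t) = Pow(Add(89, Add(g, Mul(-2, Pow(Add(289, Pow(g, 2)), Rational(1, 2))))), Rational(1, 2)) = Pow(Add(89, g, Mul(-2, Pow(Add(289, Pow(g, 2)), Rational(1, 2)))), Rational(1, 2)))
Add(-32678, Mul(-1, Function('C')(224, -92))) = Add(-32678, Mul(-1, Pow(Add(89, 224, Mul(-2, Pow(Add(289, Pow(224, 2)), Rational(1, 2)))), Rational(1, 2)))) = Add(-32678, Mul(-1, Pow(Add(89, 224, Mul(-2, Pow(Add(289, 50176), Rational(1, 2)))), Rational(1, 2)))) = Add(-32678, Mul(-1, Pow(Add(89, 224, Mul(-2, Pow(50465, Rational(1, 2)))), Rational(1, 2)))) = Add(-32678, Mul(-1, Pow(Add(313, Mul(-2, Pow(50465, Rational(1, 2)))), Rational(1, 2))))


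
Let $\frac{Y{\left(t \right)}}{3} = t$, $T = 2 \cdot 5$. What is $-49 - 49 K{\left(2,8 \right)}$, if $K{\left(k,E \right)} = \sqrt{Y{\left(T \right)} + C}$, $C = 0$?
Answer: $-49 - 49 \sqrt{30} \approx -317.38$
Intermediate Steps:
$T = 10$
$Y{\left(t \right)} = 3 t$
$K{\left(k,E \right)} = \sqrt{30}$ ($K{\left(k,E \right)} = \sqrt{3 \cdot 10 + 0} = \sqrt{30 + 0} = \sqrt{30}$)
$-49 - 49 K{\left(2,8 \right)} = -49 - 49 \sqrt{30}$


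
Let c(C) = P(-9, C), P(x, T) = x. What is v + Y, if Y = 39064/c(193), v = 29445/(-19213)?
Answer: -750801637/172917 ≈ -4342.0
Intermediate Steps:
c(C) = -9
v = -29445/19213 (v = 29445*(-1/19213) = -29445/19213 ≈ -1.5326)
Y = -39064/9 (Y = 39064/(-9) = 39064*(-1/9) = -39064/9 ≈ -4340.4)
v + Y = -29445/19213 - 39064/9 = -750801637/172917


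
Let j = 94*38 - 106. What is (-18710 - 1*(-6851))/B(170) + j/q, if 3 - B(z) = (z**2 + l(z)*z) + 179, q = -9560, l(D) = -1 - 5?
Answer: 672081/11175640 ≈ 0.060138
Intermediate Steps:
l(D) = -6
B(z) = -176 - z**2 + 6*z (B(z) = 3 - ((z**2 - 6*z) + 179) = 3 - (179 + z**2 - 6*z) = 3 + (-179 - z**2 + 6*z) = -176 - z**2 + 6*z)
j = 3466 (j = 3572 - 106 = 3466)
(-18710 - 1*(-6851))/B(170) + j/q = (-18710 - 1*(-6851))/(-176 - 1*170**2 + 6*170) + 3466/(-9560) = (-18710 + 6851)/(-176 - 1*28900 + 1020) + 3466*(-1/9560) = -11859/(-176 - 28900 + 1020) - 1733/4780 = -11859/(-28056) - 1733/4780 = -11859*(-1/28056) - 1733/4780 = 3953/9352 - 1733/4780 = 672081/11175640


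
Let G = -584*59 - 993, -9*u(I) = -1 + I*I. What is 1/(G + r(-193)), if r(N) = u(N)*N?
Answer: 3/2289941 ≈ 1.3101e-6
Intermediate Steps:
u(I) = 1/9 - I**2/9 (u(I) = -(-1 + I*I)/9 = -(-1 + I**2)/9 = 1/9 - I**2/9)
G = -35449 (G = -34456 - 993 = -35449)
r(N) = N*(1/9 - N**2/9) (r(N) = (1/9 - N**2/9)*N = N*(1/9 - N**2/9))
1/(G + r(-193)) = 1/(-35449 + (1/9)*(-193)*(1 - 1*(-193)**2)) = 1/(-35449 + (1/9)*(-193)*(1 - 1*37249)) = 1/(-35449 + (1/9)*(-193)*(1 - 37249)) = 1/(-35449 + (1/9)*(-193)*(-37248)) = 1/(-35449 + 2396288/3) = 1/(2289941/3) = 3/2289941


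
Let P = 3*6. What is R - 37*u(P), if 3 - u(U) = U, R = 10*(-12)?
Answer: 435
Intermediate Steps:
R = -120
P = 18
u(U) = 3 - U
R - 37*u(P) = -120 - 37*(3 - 1*18) = -120 - 37*(3 - 18) = -120 - 37*(-15) = -120 + 555 = 435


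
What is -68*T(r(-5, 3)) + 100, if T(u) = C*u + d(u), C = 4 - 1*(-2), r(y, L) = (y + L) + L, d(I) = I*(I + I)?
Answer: -444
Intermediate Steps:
d(I) = 2*I² (d(I) = I*(2*I) = 2*I²)
r(y, L) = y + 2*L (r(y, L) = (L + y) + L = y + 2*L)
C = 6 (C = 4 + 2 = 6)
T(u) = 2*u² + 6*u (T(u) = 6*u + 2*u² = 2*u² + 6*u)
-68*T(r(-5, 3)) + 100 = -136*(-5 + 2*3)*(3 + (-5 + 2*3)) + 100 = -136*(-5 + 6)*(3 + (-5 + 6)) + 100 = -136*(3 + 1) + 100 = -136*4 + 100 = -68*8 + 100 = -544 + 100 = -444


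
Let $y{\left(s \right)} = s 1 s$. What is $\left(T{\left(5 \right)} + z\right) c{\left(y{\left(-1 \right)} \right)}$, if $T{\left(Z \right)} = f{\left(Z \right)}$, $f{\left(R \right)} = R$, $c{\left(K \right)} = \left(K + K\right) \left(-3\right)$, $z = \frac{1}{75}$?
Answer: $- \frac{752}{25} \approx -30.08$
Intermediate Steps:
$y{\left(s \right)} = s^{2}$ ($y{\left(s \right)} = s s = s^{2}$)
$z = \frac{1}{75} \approx 0.013333$
$c{\left(K \right)} = - 6 K$ ($c{\left(K \right)} = 2 K \left(-3\right) = - 6 K$)
$T{\left(Z \right)} = Z$
$\left(T{\left(5 \right)} + z\right) c{\left(y{\left(-1 \right)} \right)} = \left(5 + \frac{1}{75}\right) \left(- 6 \left(-1\right)^{2}\right) = \frac{376 \left(\left(-6\right) 1\right)}{75} = \frac{376}{75} \left(-6\right) = - \frac{752}{25}$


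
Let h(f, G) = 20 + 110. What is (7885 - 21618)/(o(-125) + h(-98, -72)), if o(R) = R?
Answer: -13733/5 ≈ -2746.6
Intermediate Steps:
h(f, G) = 130
(7885 - 21618)/(o(-125) + h(-98, -72)) = (7885 - 21618)/(-125 + 130) = -13733/5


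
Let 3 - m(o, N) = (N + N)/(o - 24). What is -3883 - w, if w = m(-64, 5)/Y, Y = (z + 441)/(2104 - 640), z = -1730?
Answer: -55006915/14179 ≈ -3879.5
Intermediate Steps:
m(o, N) = 3 - 2*N/(-24 + o) (m(o, N) = 3 - (N + N)/(o - 24) = 3 - 2*N/(-24 + o))
Y = -1289/1464 (Y = (-1730 + 441)/(2104 - 640) = -1289/1464 ≈ -0.88046)
w = -50142/14179 (w = ((-72 - 2*5 + 3*(-64))/(-24 - 64))/(-1289/1464) = ((-72 - 10 - 192)/(-88))*(-1464/1289) = -1/88*(-274)*(-1464/1289) = (137/44)*(-1464/1289) = -50142/14179 ≈ -3.5364)
-3883 - w = -3883 - 1*(-50142/14179) = -3883 + 50142/14179 = -55006915/14179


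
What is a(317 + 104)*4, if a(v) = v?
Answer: 1684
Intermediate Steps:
a(317 + 104)*4 = (317 + 104)*4 = 421*4 = 1684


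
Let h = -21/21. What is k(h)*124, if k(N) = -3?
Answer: -372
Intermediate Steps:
h = -1 (h = -21*1/21 = -1)
k(h)*124 = -3*124 = -372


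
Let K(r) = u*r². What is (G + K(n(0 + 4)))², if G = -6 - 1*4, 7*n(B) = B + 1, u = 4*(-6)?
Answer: 1188100/2401 ≈ 494.84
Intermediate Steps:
u = -24
n(B) = ⅐ + B/7 (n(B) = (B + 1)/7 = (1 + B)/7 = ⅐ + B/7)
G = -10 (G = -6 - 4 = -10)
K(r) = -24*r²
(G + K(n(0 + 4)))² = (-10 - 24*(⅐ + (0 + 4)/7)²)² = (-10 - 24*(⅐ + (⅐)*4)²)² = (-10 - 24*(⅐ + 4/7)²)² = (-10 - 24*(5/7)²)² = (-10 - 24*25/49)² = (-10 - 600/49)² = (-1090/49)² = 1188100/2401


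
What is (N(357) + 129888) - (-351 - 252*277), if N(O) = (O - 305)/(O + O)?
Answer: 71415377/357 ≈ 2.0004e+5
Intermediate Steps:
N(O) = (-305 + O)/(2*O) (N(O) = (-305 + O)/((2*O)) = (-305 + O)*(1/(2*O)) = (-305 + O)/(2*O))
(N(357) + 129888) - (-351 - 252*277) = ((½)*(-305 + 357)/357 + 129888) - (-351 - 252*277) = ((½)*(1/357)*52 + 129888) - (-351 - 69804) = (26/357 + 129888) - 1*(-70155) = 46370042/357 + 70155 = 71415377/357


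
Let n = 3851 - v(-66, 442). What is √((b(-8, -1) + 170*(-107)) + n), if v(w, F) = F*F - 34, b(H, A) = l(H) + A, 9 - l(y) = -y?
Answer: I*√209669 ≈ 457.9*I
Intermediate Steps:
l(y) = 9 + y (l(y) = 9 - (-1)*y = 9 + y)
b(H, A) = 9 + A + H (b(H, A) = (9 + H) + A = 9 + A + H)
v(w, F) = -34 + F² (v(w, F) = F² - 34 = -34 + F²)
n = -191479 (n = 3851 - (-34 + 442²) = 3851 - (-34 + 195364) = 3851 - 1*195330 = 3851 - 195330 = -191479)
√((b(-8, -1) + 170*(-107)) + n) = √(((9 - 1 - 8) + 170*(-107)) - 191479) = √((0 - 18190) - 191479) = √(-18190 - 191479) = √(-209669) = I*√209669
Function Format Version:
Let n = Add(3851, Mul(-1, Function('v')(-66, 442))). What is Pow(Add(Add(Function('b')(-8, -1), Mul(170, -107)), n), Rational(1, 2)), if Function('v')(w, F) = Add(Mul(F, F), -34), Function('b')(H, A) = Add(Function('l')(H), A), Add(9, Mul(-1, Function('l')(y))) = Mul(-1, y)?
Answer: Mul(I, Pow(209669, Rational(1, 2))) ≈ Mul(457.90, I)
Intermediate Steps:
Function('l')(y) = Add(9, y) (Function('l')(y) = Add(9, Mul(-1, Mul(-1, y))) = Add(9, y))
Function('b')(H, A) = Add(9, A, H) (Function('b')(H, A) = Add(Add(9, H), A) = Add(9, A, H))
Function('v')(w, F) = Add(-34, Pow(F, 2)) (Function('v')(w, F) = Add(Pow(F, 2), -34) = Add(-34, Pow(F, 2)))
n = -191479 (n = Add(3851, Mul(-1, Add(-34, Pow(442, 2)))) = Add(3851, Mul(-1, Add(-34, 195364))) = Add(3851, Mul(-1, 195330)) = Add(3851, -195330) = -191479)
Pow(Add(Add(Function('b')(-8, -1), Mul(170, -107)), n), Rational(1, 2)) = Pow(Add(Add(Add(9, -1, -8), Mul(170, -107)), -191479), Rational(1, 2)) = Pow(Add(Add(0, -18190), -191479), Rational(1, 2)) = Pow(Add(-18190, -191479), Rational(1, 2)) = Pow(-209669, Rational(1, 2)) = Mul(I, Pow(209669, Rational(1, 2)))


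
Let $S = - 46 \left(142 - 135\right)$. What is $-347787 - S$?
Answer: $-347465$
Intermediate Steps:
$S = -322$ ($S = \left(-46\right) 7 = -322$)
$-347787 - S = -347787 - -322 = -347787 + 322 = -347465$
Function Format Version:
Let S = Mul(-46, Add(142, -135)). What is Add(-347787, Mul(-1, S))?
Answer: -347465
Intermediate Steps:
S = -322 (S = Mul(-46, 7) = -322)
Add(-347787, Mul(-1, S)) = Add(-347787, Mul(-1, -322)) = Add(-347787, 322) = -347465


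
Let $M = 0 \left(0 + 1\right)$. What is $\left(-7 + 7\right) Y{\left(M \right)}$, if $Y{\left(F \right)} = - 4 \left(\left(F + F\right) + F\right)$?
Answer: $0$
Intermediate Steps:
$M = 0$ ($M = 0 \cdot 1 = 0$)
$Y{\left(F \right)} = - 12 F$ ($Y{\left(F \right)} = - 4 \left(2 F + F\right) = - 4 \cdot 3 F = - 12 F$)
$\left(-7 + 7\right) Y{\left(M \right)} = \left(-7 + 7\right) \left(\left(-12\right) 0\right) = 0 \cdot 0 = 0$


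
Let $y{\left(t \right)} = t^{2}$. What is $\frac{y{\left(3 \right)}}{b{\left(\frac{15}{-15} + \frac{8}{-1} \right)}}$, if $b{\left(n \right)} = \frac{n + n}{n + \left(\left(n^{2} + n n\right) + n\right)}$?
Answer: $-72$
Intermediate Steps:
$b{\left(n \right)} = \frac{2 n}{2 n + 2 n^{2}}$ ($b{\left(n \right)} = \frac{2 n}{n + \left(\left(n^{2} + n^{2}\right) + n\right)} = \frac{2 n}{n + \left(2 n^{2} + n\right)} = \frac{2 n}{n + \left(n + 2 n^{2}\right)} = \frac{2 n}{2 n + 2 n^{2}}$)
$\frac{y{\left(3 \right)}}{b{\left(\frac{15}{-15} + \frac{8}{-1} \right)}} = \frac{3^{2}}{\frac{1}{1 + \left(\frac{15}{-15} + \frac{8}{-1}\right)}} = \frac{9}{\frac{1}{1 + \left(15 \left(- \frac{1}{15}\right) + 8 \left(-1\right)\right)}} = \frac{9}{\frac{1}{1 - 9}} = \frac{9}{\frac{1}{-8}} = \frac{9}{- \frac{1}{8}} = 9 \left(-8\right) = -72$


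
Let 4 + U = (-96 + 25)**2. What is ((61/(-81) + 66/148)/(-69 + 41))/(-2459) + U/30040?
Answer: 18559901743/110691737460 ≈ 0.16767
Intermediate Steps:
U = 5037 (U = -4 + (-96 + 25)**2 = -4 + (-71)**2 = -4 + 5041 = 5037)
((61/(-81) + 66/148)/(-69 + 41))/(-2459) + U/30040 = ((61/(-81) + 66/148)/(-69 + 41))/(-2459) + 5037/30040 = ((61*(-1/81) + 66*(1/148))/(-28))*(-1/2459) + 5037*(1/30040) = -(-61/81 + 33/74)/28*(-1/2459) + 5037/30040 = -1/28*(-1841/5994)*(-1/2459) + 5037/30040 = (263/23976)*(-1/2459) + 5037/30040 = -263/58956984 + 5037/30040 = 18559901743/110691737460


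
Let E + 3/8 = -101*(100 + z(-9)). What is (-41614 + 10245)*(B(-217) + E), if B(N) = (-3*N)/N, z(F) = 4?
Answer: 2636846771/8 ≈ 3.2961e+8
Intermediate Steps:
B(N) = -3
E = -84035/8 (E = -3/8 - 101*(100 + 4) = -3/8 - 101*104 = -3/8 - 10504 = -84035/8 ≈ -10504.)
(-41614 + 10245)*(B(-217) + E) = (-41614 + 10245)*(-3 - 84035/8) = -31369*(-84059/8) = 2636846771/8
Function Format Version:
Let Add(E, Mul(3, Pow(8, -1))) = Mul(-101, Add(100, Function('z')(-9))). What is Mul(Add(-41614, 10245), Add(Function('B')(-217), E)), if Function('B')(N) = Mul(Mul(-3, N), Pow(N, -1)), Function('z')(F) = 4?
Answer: Rational(2636846771, 8) ≈ 3.2961e+8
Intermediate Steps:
Function('B')(N) = -3
E = Rational(-84035, 8) (E = Add(Rational(-3, 8), Mul(-101, Add(100, 4))) = Add(Rational(-3, 8), Mul(-101, 104)) = Add(Rational(-3, 8), -10504) = Rational(-84035, 8) ≈ -10504.)
Mul(Add(-41614, 10245), Add(Function('B')(-217), E)) = Mul(Add(-41614, 10245), Add(-3, Rational(-84035, 8))) = Mul(-31369, Rational(-84059, 8)) = Rational(2636846771, 8)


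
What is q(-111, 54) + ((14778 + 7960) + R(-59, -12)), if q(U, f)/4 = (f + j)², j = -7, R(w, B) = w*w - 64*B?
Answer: 35823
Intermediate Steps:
R(w, B) = w² - 64*B
q(U, f) = 4*(-7 + f)² (q(U, f) = 4*(f - 7)² = 4*(-7 + f)²)
q(-111, 54) + ((14778 + 7960) + R(-59, -12)) = 4*(-7 + 54)² + ((14778 + 7960) + ((-59)² - 64*(-12))) = 4*47² + (22738 + (3481 + 768)) = 4*2209 + (22738 + 4249) = 8836 + 26987 = 35823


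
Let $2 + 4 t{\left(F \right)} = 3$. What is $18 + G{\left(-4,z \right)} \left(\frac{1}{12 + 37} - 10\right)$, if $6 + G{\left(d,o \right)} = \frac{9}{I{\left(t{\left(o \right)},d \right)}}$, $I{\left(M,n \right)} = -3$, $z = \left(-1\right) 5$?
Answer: $\frac{5283}{49} \approx 107.82$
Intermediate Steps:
$t{\left(F \right)} = \frac{1}{4}$ ($t{\left(F \right)} = - \frac{1}{2} + \frac{1}{4} \cdot 3 = - \frac{1}{2} + \frac{3}{4} = \frac{1}{4}$)
$z = -5$
$G{\left(d,o \right)} = -9$ ($G{\left(d,o \right)} = -6 + \frac{9}{-3} = -6 + 9 \left(- \frac{1}{3}\right) = -6 - 3 = -9$)
$18 + G{\left(-4,z \right)} \left(\frac{1}{12 + 37} - 10\right) = 18 - 9 \left(\frac{1}{12 + 37} - 10\right) = 18 - 9 \left(\frac{1}{49} - 10\right) = 18 - - \frac{4401}{49} = 18 + \frac{4401}{49} = \frac{5283}{49}$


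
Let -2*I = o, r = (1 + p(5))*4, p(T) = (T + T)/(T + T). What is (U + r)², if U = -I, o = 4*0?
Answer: 64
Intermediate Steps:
p(T) = 1 (p(T) = (2*T)/((2*T)) = (2*T)*(1/(2*T)) = 1)
r = 8 (r = (1 + 1)*4 = 2*4 = 8)
o = 0
I = 0 (I = -½*0 = 0)
U = 0 (U = -1*0 = 0)
(U + r)² = (0 + 8)² = 8² = 64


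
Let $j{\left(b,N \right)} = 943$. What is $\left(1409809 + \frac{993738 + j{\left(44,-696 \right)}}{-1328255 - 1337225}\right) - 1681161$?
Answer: $- \frac{723284323641}{2665480} \approx -2.7135 \cdot 10^{5}$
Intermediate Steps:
$\left(1409809 + \frac{993738 + j{\left(44,-696 \right)}}{-1328255 - 1337225}\right) - 1681161 = \left(1409809 + \frac{993738 + 943}{-1328255 - 1337225}\right) - 1681161 = \left(1409809 + \frac{994681}{-2665480}\right) - 1681161 = \left(1409809 + 994681 \left(- \frac{1}{2665480}\right)\right) - 1681161 = \left(1409809 - \frac{994681}{2665480}\right) - 1681161 = \frac{3757816698639}{2665480} - 1681161 = - \frac{723284323641}{2665480}$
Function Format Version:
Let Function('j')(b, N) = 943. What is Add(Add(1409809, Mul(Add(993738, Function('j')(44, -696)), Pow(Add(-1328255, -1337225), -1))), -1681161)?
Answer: Rational(-723284323641, 2665480) ≈ -2.7135e+5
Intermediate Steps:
Add(Add(1409809, Mul(Add(993738, Function('j')(44, -696)), Pow(Add(-1328255, -1337225), -1))), -1681161) = Add(Add(1409809, Mul(Add(993738, 943), Pow(Add(-1328255, -1337225), -1))), -1681161) = Add(Add(1409809, Mul(994681, Pow(-2665480, -1))), -1681161) = Add(Add(1409809, Mul(994681, Rational(-1, 2665480))), -1681161) = Add(Add(1409809, Rational(-994681, 2665480)), -1681161) = Add(Rational(3757816698639, 2665480), -1681161) = Rational(-723284323641, 2665480)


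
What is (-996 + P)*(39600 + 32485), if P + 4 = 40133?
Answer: 2820902305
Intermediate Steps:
P = 40129 (P = -4 + 40133 = 40129)
(-996 + P)*(39600 + 32485) = (-996 + 40129)*(39600 + 32485) = 39133*72085 = 2820902305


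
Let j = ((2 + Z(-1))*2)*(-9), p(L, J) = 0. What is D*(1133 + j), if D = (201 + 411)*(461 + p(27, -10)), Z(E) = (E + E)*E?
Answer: 299342052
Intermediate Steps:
Z(E) = 2*E**2 (Z(E) = (2*E)*E = 2*E**2)
j = -72 (j = ((2 + 2*(-1)**2)*2)*(-9) = ((2 + 2*1)*2)*(-9) = ((2 + 2)*2)*(-9) = (4*2)*(-9) = 8*(-9) = -72)
D = 282132 (D = (201 + 411)*(461 + 0) = 612*461 = 282132)
D*(1133 + j) = 282132*(1133 - 72) = 282132*1061 = 299342052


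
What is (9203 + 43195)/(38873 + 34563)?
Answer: 26199/36718 ≈ 0.71352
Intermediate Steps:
(9203 + 43195)/(38873 + 34563) = 52398/73436 = 52398*(1/73436) = 26199/36718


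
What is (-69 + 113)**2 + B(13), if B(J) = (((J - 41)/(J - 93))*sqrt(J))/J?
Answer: 1936 + 7*sqrt(13)/260 ≈ 1936.1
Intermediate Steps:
B(J) = (-41 + J)/(sqrt(J)*(-93 + J)) (B(J) = (((-41 + J)/(-93 + J))*sqrt(J))/J = (sqrt(J)*(-41 + J)/(-93 + J))/J = (-41 + J)/(sqrt(J)*(-93 + J)))
(-69 + 113)**2 + B(13) = (-69 + 113)**2 + (-41 + 13)/(sqrt(13)*(-93 + 13)) = 44**2 + (sqrt(13)/13)*(-28)/(-80) = 1936 + (sqrt(13)/13)*(-1/80)*(-28) = 1936 + 7*sqrt(13)/260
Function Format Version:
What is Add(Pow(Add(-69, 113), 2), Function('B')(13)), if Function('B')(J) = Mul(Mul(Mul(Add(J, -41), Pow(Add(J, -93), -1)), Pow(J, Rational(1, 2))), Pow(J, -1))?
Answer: Add(1936, Mul(Rational(7, 260), Pow(13, Rational(1, 2)))) ≈ 1936.1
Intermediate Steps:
Function('B')(J) = Mul(Pow(J, Rational(-1, 2)), Pow(Add(-93, J), -1), Add(-41, J)) (Function('B')(J) = Mul(Mul(Mul(Add(-41, J), Pow(Add(-93, J), -1)), Pow(J, Rational(1, 2))), Pow(J, -1)) = Mul(Mul(Mul(Pow(Add(-93, J), -1), Add(-41, J)), Pow(J, Rational(1, 2))), Pow(J, -1)) = Mul(Mul(Pow(J, Rational(1, 2)), Pow(Add(-93, J), -1), Add(-41, J)), Pow(J, -1)) = Mul(Pow(J, Rational(-1, 2)), Pow(Add(-93, J), -1), Add(-41, J)))
Add(Pow(Add(-69, 113), 2), Function('B')(13)) = Add(Pow(Add(-69, 113), 2), Mul(Pow(13, Rational(-1, 2)), Pow(Add(-93, 13), -1), Add(-41, 13))) = Add(Pow(44, 2), Mul(Mul(Rational(1, 13), Pow(13, Rational(1, 2))), Pow(-80, -1), -28)) = Add(1936, Mul(Mul(Rational(1, 13), Pow(13, Rational(1, 2))), Rational(-1, 80), -28)) = Add(1936, Mul(Rational(7, 260), Pow(13, Rational(1, 2))))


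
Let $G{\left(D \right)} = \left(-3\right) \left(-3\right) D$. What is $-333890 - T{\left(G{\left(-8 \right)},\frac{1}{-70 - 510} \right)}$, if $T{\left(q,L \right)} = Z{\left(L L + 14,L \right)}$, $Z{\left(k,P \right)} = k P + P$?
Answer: $- \frac{65145940633999}{195112000} \approx -3.3389 \cdot 10^{5}$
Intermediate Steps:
$G{\left(D \right)} = 9 D$
$Z{\left(k,P \right)} = P + P k$ ($Z{\left(k,P \right)} = P k + P = P + P k$)
$T{\left(q,L \right)} = L \left(15 + L^{2}\right)$ ($T{\left(q,L \right)} = L \left(1 + \left(L L + 14\right)\right) = L \left(1 + \left(L^{2} + 14\right)\right) = L \left(1 + \left(14 + L^{2}\right)\right) = L \left(15 + L^{2}\right)$)
$-333890 - T{\left(G{\left(-8 \right)},\frac{1}{-70 - 510} \right)} = -333890 - \frac{15 + \left(\frac{1}{-70 - 510}\right)^{2}}{-70 - 510} = -333890 - \frac{15 + \left(\frac{1}{-580}\right)^{2}}{-580} = -333890 - - \frac{15 + \left(- \frac{1}{580}\right)^{2}}{580} = -333890 - - \frac{15 + \frac{1}{336400}}{580} = -333890 - \left(- \frac{1}{580}\right) \frac{5046001}{336400} = -333890 - - \frac{5046001}{195112000} = -333890 + \frac{5046001}{195112000} = - \frac{65145940633999}{195112000}$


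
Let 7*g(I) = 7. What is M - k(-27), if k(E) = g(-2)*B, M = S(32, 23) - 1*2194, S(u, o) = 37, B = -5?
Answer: -2152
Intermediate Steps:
g(I) = 1 (g(I) = (1/7)*7 = 1)
M = -2157 (M = 37 - 1*2194 = 37 - 2194 = -2157)
k(E) = -5 (k(E) = 1*(-5) = -5)
M - k(-27) = -2157 - 1*(-5) = -2157 + 5 = -2152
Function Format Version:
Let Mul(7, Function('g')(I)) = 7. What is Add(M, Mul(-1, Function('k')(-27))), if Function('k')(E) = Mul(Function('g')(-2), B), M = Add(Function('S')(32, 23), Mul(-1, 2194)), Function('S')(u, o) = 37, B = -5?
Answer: -2152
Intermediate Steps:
Function('g')(I) = 1 (Function('g')(I) = Mul(Rational(1, 7), 7) = 1)
M = -2157 (M = Add(37, Mul(-1, 2194)) = Add(37, -2194) = -2157)
Function('k')(E) = -5 (Function('k')(E) = Mul(1, -5) = -5)
Add(M, Mul(-1, Function('k')(-27))) = Add(-2157, Mul(-1, -5)) = Add(-2157, 5) = -2152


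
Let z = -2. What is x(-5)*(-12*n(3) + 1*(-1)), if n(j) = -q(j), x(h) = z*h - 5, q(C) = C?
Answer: 175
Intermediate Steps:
x(h) = -5 - 2*h (x(h) = -2*h - 5 = -5 - 2*h)
n(j) = -j
x(-5)*(-12*n(3) + 1*(-1)) = (-5 - 2*(-5))*(-(-12)*3 + 1*(-1)) = (-5 + 10)*(-12*(-3) - 1) = 5*(36 - 1) = 5*35 = 175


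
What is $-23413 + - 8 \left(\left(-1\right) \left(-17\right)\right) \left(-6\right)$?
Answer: $-22597$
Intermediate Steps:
$-23413 + - 8 \left(\left(-1\right) \left(-17\right)\right) \left(-6\right) = -23413 + \left(-8\right) 17 \left(-6\right) = -23413 - -816 = -23413 + 816 = -22597$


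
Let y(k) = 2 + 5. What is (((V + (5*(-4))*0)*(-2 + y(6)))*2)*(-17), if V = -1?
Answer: 170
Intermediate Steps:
y(k) = 7
(((V + (5*(-4))*0)*(-2 + y(6)))*2)*(-17) = (((-1 + (5*(-4))*0)*(-2 + 7))*2)*(-17) = (((-1 - 20*0)*5)*2)*(-17) = (((-1 + 0)*5)*2)*(-17) = (-1*5*2)*(-17) = -5*2*(-17) = -10*(-17) = 170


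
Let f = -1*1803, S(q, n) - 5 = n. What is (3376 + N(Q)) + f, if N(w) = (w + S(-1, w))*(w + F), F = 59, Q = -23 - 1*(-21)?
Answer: 1630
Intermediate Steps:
Q = -2 (Q = -23 + 21 = -2)
S(q, n) = 5 + n
f = -1803
N(w) = (5 + 2*w)*(59 + w) (N(w) = (w + (5 + w))*(w + 59) = (5 + 2*w)*(59 + w))
(3376 + N(Q)) + f = (3376 + (295 + 2*(-2)² + 123*(-2))) - 1803 = (3376 + (295 + 2*4 - 246)) - 1803 = (3376 + (295 + 8 - 246)) - 1803 = (3376 + 57) - 1803 = 3433 - 1803 = 1630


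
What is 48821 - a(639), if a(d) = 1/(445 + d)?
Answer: 52921963/1084 ≈ 48821.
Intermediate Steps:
48821 - a(639) = 48821 - 1/(445 + 639) = 48821 - 1/1084 = 52921963/1084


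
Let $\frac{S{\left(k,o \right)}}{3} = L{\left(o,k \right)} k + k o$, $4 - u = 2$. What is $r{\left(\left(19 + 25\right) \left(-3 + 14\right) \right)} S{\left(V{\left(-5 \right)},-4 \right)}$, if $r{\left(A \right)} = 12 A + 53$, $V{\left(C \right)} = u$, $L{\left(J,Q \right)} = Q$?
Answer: $-70332$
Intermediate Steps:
$u = 2$ ($u = 4 - 2 = 2$)
$V{\left(C \right)} = 2$
$S{\left(k,o \right)} = 3 k^{2} + 3 k o$ ($S{\left(k,o \right)} = 3 \left(k k + k o\right) = 3 \left(k^{2} + k o\right) = 3 k^{2} + 3 k o$)
$r{\left(A \right)} = 53 + 12 A$
$r{\left(\left(19 + 25\right) \left(-3 + 14\right) \right)} S{\left(V{\left(-5 \right)},-4 \right)} = \left(53 + 12 \left(19 + 25\right) \left(-3 + 14\right)\right) 3 \cdot 2 \left(2 - 4\right) = \left(53 + 12 \cdot 44 \cdot 11\right) 3 \cdot 2 \left(-2\right) = \left(53 + 12 \cdot 484\right) \left(-12\right) = \left(53 + 5808\right) \left(-12\right) = 5861 \left(-12\right) = -70332$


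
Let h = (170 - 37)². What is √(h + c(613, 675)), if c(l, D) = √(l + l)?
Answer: √(17689 + √1226) ≈ 133.13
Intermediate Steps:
h = 17689 (h = 133² = 17689)
c(l, D) = √2*√l (c(l, D) = √(2*l) = √2*√l)
√(h + c(613, 675)) = √(17689 + √2*√613) = √(17689 + √1226)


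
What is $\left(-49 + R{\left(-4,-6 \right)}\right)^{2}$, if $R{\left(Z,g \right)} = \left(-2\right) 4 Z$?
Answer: $289$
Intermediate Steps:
$R{\left(Z,g \right)} = - 8 Z$
$\left(-49 + R{\left(-4,-6 \right)}\right)^{2} = \left(-49 - -32\right)^{2} = \left(-49 + 32\right)^{2} = \left(-17\right)^{2} = 289$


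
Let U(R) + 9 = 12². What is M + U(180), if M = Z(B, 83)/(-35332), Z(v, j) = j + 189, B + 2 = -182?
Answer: 1192387/8833 ≈ 134.99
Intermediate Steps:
B = -184 (B = -2 - 182 = -184)
Z(v, j) = 189 + j
U(R) = 135 (U(R) = -9 + 12² = -9 + 144 = 135)
M = -68/8833 (M = (189 + 83)/(-35332) = 272*(-1/35332) = -68/8833 ≈ -0.0076984)
M + U(180) = -68/8833 + 135 = 1192387/8833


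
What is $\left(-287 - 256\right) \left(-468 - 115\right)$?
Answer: $316569$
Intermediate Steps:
$\left(-287 - 256\right) \left(-468 - 115\right) = \left(-543\right) \left(-583\right) = 316569$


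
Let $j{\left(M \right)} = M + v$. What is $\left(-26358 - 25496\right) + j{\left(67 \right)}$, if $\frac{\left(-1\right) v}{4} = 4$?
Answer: $-51803$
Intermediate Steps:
$v = -16$ ($v = \left(-4\right) 4 = -16$)
$j{\left(M \right)} = -16 + M$ ($j{\left(M \right)} = M - 16 = -16 + M$)
$\left(-26358 - 25496\right) + j{\left(67 \right)} = \left(-26358 - 25496\right) + \left(-16 + 67\right) = -51854 + 51 = -51803$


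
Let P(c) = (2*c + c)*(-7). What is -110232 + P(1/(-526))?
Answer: -57982011/526 ≈ -1.1023e+5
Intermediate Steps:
P(c) = -21*c (P(c) = (3*c)*(-7) = -21*c)
-110232 + P(1/(-526)) = -110232 - 21/(-526) = -110232 - 21*(-1/526) = -110232 + 21/526 = -57982011/526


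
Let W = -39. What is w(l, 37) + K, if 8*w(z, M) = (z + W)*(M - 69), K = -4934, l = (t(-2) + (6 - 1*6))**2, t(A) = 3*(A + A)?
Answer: -5354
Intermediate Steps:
t(A) = 6*A (t(A) = 3*(2*A) = 6*A)
l = 144 (l = (6*(-2) + (6 - 1*6))**2 = (-12 + (6 - 6))**2 = (-12 + 0)**2 = (-12)**2 = 144)
w(z, M) = (-69 + M)*(-39 + z)/8 (w(z, M) = ((z - 39)*(M - 69))/8 = ((-39 + z)*(-69 + M))/8 = ((-69 + M)*(-39 + z))/8 = (-69 + M)*(-39 + z)/8)
w(l, 37) + K = (2691/8 - 69/8*144 - 39/8*37 + (1/8)*37*144) - 4934 = (2691/8 - 1242 - 1443/8 + 666) - 4934 = -420 - 4934 = -5354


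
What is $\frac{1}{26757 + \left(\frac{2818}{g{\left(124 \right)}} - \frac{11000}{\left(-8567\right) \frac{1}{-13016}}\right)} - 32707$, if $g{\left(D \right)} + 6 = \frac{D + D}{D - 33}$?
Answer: $- \frac{383430029256323}{11723179458} \approx -32707.0$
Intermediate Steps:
$g{\left(D \right)} = -6 + \frac{2 D}{-33 + D}$ ($g{\left(D \right)} = -6 + \frac{D + D}{D - 33} = -6 + \frac{2 D}{-33 + D}$)
$\frac{1}{26757 + \left(\frac{2818}{g{\left(124 \right)}} - \frac{11000}{\left(-8567\right) \frac{1}{-13016}}\right)} - 32707 = \frac{1}{26757 + \left(\frac{2818}{2 \frac{1}{-33 + 124} \left(99 - 248\right)} - \frac{11000}{\left(-8567\right) \frac{1}{-13016}}\right)} - 32707 = \frac{1}{26757 + \left(\frac{2818}{2 \cdot \frac{1}{91} \left(99 - 248\right)} - \frac{11000}{\left(-8567\right) \left(- \frac{1}{13016}\right)}\right)} - 32707 = \frac{1}{26757 + \left(\frac{2818}{2 \cdot \frac{1}{91} \left(-149\right)} - \frac{11000}{\frac{8567}{13016}}\right)} - 32707 = \frac{1}{26757 + \left(\frac{2818}{- \frac{298}{91}} - \frac{143176000}{8567}\right)} - 32707 = \frac{1}{26757 + \left(2818 \left(- \frac{91}{298}\right) - \frac{143176000}{8567}\right)} - 32707 = \frac{1}{26757 - \frac{22431676173}{1276483}} - 32707 = \frac{1}{\frac{11723179458}{1276483}} - 32707 = \frac{1276483}{11723179458} - 32707 = - \frac{383430029256323}{11723179458}$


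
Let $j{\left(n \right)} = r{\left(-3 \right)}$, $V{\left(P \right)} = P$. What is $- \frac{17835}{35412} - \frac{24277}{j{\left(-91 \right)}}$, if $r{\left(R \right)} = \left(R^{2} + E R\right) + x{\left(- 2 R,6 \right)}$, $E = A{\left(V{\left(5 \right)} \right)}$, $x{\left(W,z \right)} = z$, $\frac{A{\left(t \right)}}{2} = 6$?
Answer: $\frac{286440863}{247884} \approx 1155.5$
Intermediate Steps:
$A{\left(t \right)} = 12$ ($A{\left(t \right)} = 2 \cdot 6 = 12$)
$E = 12$
$r{\left(R \right)} = 6 + R^{2} + 12 R$ ($r{\left(R \right)} = \left(R^{2} + 12 R\right) + 6 = 6 + R^{2} + 12 R$)
$j{\left(n \right)} = -21$ ($j{\left(n \right)} = 6 + \left(-3\right)^{2} + 12 \left(-3\right) = 6 + 9 - 36 = -21$)
$- \frac{17835}{35412} - \frac{24277}{j{\left(-91 \right)}} = - \frac{17835}{35412} - \frac{24277}{-21} = \left(-17835\right) \frac{1}{35412} - - \frac{24277}{21} = - \frac{5945}{11804} + \frac{24277}{21} = \frac{286440863}{247884}$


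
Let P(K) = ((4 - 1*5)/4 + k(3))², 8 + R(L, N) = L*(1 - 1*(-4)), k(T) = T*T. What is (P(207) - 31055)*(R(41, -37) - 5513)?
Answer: 658725495/4 ≈ 1.6468e+8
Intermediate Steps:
k(T) = T²
R(L, N) = -8 + 5*L (R(L, N) = -8 + L*(1 - 1*(-4)) = -8 + L*(1 + 4) = -8 + L*5 = -8 + 5*L)
P(K) = 1225/16 (P(K) = ((4 - 1*5)/4 + 3²)² = ((4 - 5)*(¼) + 9)² = (-1*¼ + 9)² = (-¼ + 9)² = (35/4)² = 1225/16)
(P(207) - 31055)*(R(41, -37) - 5513) = (1225/16 - 31055)*((-8 + 5*41) - 5513) = -495655*((-8 + 205) - 5513)/16 = -495655*(197 - 5513)/16 = -495655/16*(-5316) = 658725495/4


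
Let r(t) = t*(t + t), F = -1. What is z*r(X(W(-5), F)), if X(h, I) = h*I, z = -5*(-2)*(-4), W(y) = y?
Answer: -2000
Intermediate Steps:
z = -40 (z = 10*(-4) = -40)
X(h, I) = I*h
r(t) = 2*t² (r(t) = t*(2*t) = 2*t²)
z*r(X(W(-5), F)) = -80*(-1*(-5))² = -80*5² = -80*25 = -40*50 = -2000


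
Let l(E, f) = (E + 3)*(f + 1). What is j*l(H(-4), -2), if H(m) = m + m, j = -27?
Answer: -135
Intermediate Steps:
H(m) = 2*m
l(E, f) = (1 + f)*(3 + E) (l(E, f) = (3 + E)*(1 + f) = (1 + f)*(3 + E))
j*l(H(-4), -2) = -27*(3 + 2*(-4) + 3*(-2) + (2*(-4))*(-2)) = -27*(3 - 8 - 6 - 8*(-2)) = -27*(3 - 8 - 6 + 16) = -27*5 = -135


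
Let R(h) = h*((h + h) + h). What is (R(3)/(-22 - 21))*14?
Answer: -378/43 ≈ -8.7907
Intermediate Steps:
R(h) = 3*h² (R(h) = h*(2*h + h) = h*(3*h) = 3*h²)
(R(3)/(-22 - 21))*14 = ((3*3²)/(-22 - 21))*14 = ((3*9)/(-43))*14 = -1/43*27*14 = -27/43*14 = -378/43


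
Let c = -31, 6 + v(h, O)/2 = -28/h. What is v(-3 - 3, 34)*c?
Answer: 248/3 ≈ 82.667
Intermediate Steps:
v(h, O) = -12 - 56/h (v(h, O) = -12 + 2*(-28/h) = -12 - 56/h)
v(-3 - 3, 34)*c = (-12 - 56/(-3 - 3))*(-31) = (-12 - 56/(-6))*(-31) = (-12 - 56*(-⅙))*(-31) = (-12 + 28/3)*(-31) = -8/3*(-31) = 248/3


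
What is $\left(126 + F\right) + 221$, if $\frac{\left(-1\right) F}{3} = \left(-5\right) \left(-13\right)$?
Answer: $152$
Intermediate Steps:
$F = -195$ ($F = - 3 \left(\left(-5\right) \left(-13\right)\right) = \left(-3\right) 65 = -195$)
$\left(126 + F\right) + 221 = \left(126 - 195\right) + 221 = -69 + 221 = 152$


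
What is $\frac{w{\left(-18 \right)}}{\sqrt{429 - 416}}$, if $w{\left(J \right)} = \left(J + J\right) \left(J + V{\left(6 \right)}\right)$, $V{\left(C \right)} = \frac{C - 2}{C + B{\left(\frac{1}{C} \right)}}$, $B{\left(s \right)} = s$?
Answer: $\frac{23112 \sqrt{13}}{481} \approx 173.25$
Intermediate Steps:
$V{\left(C \right)} = \frac{-2 + C}{C + \frac{1}{C}}$ ($V{\left(C \right)} = \frac{C - 2}{C + \frac{1}{C}} = \frac{-2 + C}{C + \frac{1}{C}}$)
$w{\left(J \right)} = 2 J \left(\frac{24}{37} + J\right)$ ($w{\left(J \right)} = \left(J + J\right) \left(J + \frac{6 \left(-2 + 6\right)}{1 + 6^{2}}\right) = 2 J \left(J + 6 \frac{1}{1 + 36} \cdot 4\right) = 2 J \left(J + 6 \cdot \frac{1}{37} \cdot 4\right) = 2 J \left(J + \frac{24}{37}\right) = 2 J \left(\frac{24}{37} + J\right)$)
$\frac{w{\left(-18 \right)}}{\sqrt{429 - 416}} = \frac{\frac{2}{37} \left(-18\right) \left(24 + 37 \left(-18\right)\right)}{\sqrt{429 - 416}} = \frac{\frac{2}{37} \left(-18\right) \left(24 - 666\right)}{\sqrt{13}} = \frac{2}{37} \left(-18\right) \left(-642\right) \frac{\sqrt{13}}{13} = \frac{23112 \frac{\sqrt{13}}{13}}{37} = \frac{23112 \sqrt{13}}{481}$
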